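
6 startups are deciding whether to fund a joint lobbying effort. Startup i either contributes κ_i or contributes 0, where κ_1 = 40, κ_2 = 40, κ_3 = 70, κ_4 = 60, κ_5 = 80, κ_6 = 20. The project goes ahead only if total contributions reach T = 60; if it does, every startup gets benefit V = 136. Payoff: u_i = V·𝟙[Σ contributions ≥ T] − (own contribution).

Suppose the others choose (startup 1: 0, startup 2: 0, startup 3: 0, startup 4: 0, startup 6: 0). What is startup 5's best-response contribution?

Others' total = 0. Contributing 80 brings total to 80 ≥ 60: gain V − κ_5 = 56.
Best response: 80.

80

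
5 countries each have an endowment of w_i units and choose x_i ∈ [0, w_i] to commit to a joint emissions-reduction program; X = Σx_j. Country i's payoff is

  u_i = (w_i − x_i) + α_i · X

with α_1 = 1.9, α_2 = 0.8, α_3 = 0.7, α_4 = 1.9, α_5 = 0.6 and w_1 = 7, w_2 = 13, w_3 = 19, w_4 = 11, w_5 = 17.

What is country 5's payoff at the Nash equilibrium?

27.8

∂u_i/∂x_i = α_i − 1, so country i contributes w_i if α_i > 1, else 0.
α_i > 1 for i ∈ {1, 4}; NE contributions (7, 0, 0, 11, 0), X = 18.
u_5 = (17 − 0) + 0.6·18 = 27.8.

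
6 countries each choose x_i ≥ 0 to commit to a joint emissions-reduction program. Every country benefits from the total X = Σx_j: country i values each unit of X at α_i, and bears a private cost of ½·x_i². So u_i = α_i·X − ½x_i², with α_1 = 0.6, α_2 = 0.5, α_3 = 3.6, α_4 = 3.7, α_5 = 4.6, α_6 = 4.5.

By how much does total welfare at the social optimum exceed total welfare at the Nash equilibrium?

646.835

Country i's FOC: ∂u_i/∂x_i = α_i − x_i = 0, so x_i* = α_i.
NE contributions = (0.6, 0.5, 3.6, 3.7, 4.6, 4.5); X = 17.5.
W^NE = (Σα)·X − ½Σα_i² = 17.5² − ½·68.67 = 271.915.
Planner sets x_i = Σα_j = 17.5 for every i, so X^SO = 6·17.5 = 105.
W^SO = (Σα)·X^SO − ½·6·(Σα)² = (6/2)·17.5² = 918.75.
Deadweight loss = W^SO − W^NE = 646.835.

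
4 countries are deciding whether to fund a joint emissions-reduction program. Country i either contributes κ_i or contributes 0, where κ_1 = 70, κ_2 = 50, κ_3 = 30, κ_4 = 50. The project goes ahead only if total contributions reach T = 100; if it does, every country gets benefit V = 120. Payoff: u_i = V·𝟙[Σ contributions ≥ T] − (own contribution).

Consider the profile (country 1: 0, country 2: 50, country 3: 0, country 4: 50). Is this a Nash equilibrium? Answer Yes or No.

Yes

Total = 100 ≥ 100: provided.
Country 1 (pledges 0, payoff 120): pledging 70 → total 170, payoff 50. No gain.
Country 2 (pledges 50, payoff 70): dropping to 0 → total 50, payoff 0. No gain.
Country 3 (pledges 0, payoff 120): pledging 30 → total 130, payoff 90. No gain.
Country 4 (pledges 50, payoff 70): dropping to 0 → total 50, payoff 0. No gain.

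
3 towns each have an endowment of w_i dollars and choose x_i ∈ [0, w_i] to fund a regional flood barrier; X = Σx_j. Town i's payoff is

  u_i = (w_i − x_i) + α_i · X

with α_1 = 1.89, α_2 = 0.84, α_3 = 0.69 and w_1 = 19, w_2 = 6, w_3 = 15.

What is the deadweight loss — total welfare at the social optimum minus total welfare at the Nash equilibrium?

∂u_i/∂x_i = α_i − 1, so town i contributes w_i if α_i > 1, else 0.
α_i > 1 for i ∈ {1}; NE contributions (19, 0, 0), X = 19.
W^NE = Σw_i − X^NE + (Σα_i)·X^NE = 40 + 2.42·19 = 85.98.
Planner: ∂(Σu_j)/∂x_i = Σα_j − 1 = 2.42 > 0, so everyone contributes w_i; X^SO = 40, W^SO = 40 + 2.42·40 = 136.8.
Deadweight loss = 50.82.

50.82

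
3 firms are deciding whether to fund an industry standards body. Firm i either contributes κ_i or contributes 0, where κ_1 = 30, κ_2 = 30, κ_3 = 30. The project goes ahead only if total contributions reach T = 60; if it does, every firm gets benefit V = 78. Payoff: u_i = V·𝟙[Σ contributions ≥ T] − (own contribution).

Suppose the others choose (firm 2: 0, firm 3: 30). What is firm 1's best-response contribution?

30

Others' total = 30. Contributing 30 brings total to 60 ≥ 60: gain V − κ_1 = 48.
Best response: 30.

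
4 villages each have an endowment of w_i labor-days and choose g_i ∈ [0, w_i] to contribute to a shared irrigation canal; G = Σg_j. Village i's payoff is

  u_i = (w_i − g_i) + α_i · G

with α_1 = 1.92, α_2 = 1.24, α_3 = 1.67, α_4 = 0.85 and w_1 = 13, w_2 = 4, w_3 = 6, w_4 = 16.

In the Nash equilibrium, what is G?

∂u_i/∂g_i = α_i − 1, so village i contributes w_i if α_i > 1, else 0.
α_i > 1 for i ∈ {1, 2, 3}; NE contributions (13, 4, 6, 0), G = 23.

23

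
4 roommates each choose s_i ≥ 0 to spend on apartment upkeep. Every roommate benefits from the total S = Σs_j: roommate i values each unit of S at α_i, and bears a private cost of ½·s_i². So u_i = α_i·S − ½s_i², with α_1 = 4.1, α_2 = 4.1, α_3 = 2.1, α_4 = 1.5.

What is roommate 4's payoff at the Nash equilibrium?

Roommate i's FOC: ∂u_i/∂s_i = α_i − s_i = 0, so s_i* = α_i.
NE contributions = (4.1, 4.1, 2.1, 1.5); S = 11.8.
u_4 = α_4·S − ½·(s_4)² = 1.5·11.8 − ½·1.5² = 16.575.

16.575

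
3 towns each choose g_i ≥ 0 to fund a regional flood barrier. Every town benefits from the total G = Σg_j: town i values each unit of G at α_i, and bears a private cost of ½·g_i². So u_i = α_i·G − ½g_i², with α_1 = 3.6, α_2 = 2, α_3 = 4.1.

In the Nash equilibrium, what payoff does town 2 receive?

17.4

Town i's FOC: ∂u_i/∂g_i = α_i − g_i = 0, so g_i* = α_i.
NE contributions = (3.6, 2, 4.1); G = 9.7.
u_2 = α_2·G − ½·(g_2)² = 2·9.7 − ½·2² = 17.4.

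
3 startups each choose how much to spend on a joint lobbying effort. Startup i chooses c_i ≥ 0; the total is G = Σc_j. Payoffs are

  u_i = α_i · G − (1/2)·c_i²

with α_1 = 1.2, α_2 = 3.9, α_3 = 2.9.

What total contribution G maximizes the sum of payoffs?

Planner FOC: ∂(Σu_j)/∂c_i = (Σα_j) − c_i = 0, so c_i^SO = Σα_j = 8 for every i; G^SO = 24.

24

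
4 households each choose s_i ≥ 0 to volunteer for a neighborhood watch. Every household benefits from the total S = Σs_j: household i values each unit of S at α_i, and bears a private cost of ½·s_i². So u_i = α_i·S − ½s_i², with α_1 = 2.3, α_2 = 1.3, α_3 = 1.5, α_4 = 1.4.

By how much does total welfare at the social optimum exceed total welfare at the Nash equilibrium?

Household i's FOC: ∂u_i/∂s_i = α_i − s_i = 0, so s_i* = α_i.
NE contributions = (2.3, 1.3, 1.5, 1.4); S = 6.5.
W^NE = (Σα)·S − ½Σα_i² = 6.5² − ½·11.19 = 36.655.
Planner sets s_i = Σα_j = 6.5 for every i, so S^SO = 4·6.5 = 26.
W^SO = (Σα)·S^SO − ½·4·(Σα)² = (4/2)·6.5² = 84.5.
Deadweight loss = W^SO − W^NE = 47.845.

47.845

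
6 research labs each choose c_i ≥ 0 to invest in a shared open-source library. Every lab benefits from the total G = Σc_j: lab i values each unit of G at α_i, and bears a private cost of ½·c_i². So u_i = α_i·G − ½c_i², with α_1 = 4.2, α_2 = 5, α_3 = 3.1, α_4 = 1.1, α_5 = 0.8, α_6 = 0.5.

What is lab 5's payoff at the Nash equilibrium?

11.44

Lab i's FOC: ∂u_i/∂c_i = α_i − c_i = 0, so c_i* = α_i.
NE contributions = (4.2, 5, 3.1, 1.1, 0.8, 0.5); G = 14.7.
u_5 = α_5·G − ½·(c_5)² = 0.8·14.7 − ½·0.8² = 11.44.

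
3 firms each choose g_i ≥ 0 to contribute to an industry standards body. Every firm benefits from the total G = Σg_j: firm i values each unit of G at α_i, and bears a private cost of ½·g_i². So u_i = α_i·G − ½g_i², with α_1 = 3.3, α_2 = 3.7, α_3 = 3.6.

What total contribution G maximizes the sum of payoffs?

31.8

Planner FOC: ∂(Σu_j)/∂g_i = (Σα_j) − g_i = 0, so g_i^SO = Σα_j = 10.6 for every i; G^SO = 31.8.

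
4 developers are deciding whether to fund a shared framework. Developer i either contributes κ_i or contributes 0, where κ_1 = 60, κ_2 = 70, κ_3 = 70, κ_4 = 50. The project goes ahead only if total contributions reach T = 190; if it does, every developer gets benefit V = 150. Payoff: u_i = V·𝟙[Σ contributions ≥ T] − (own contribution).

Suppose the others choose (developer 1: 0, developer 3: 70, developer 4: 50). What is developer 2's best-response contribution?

70

Others' total = 120. Contributing 70 brings total to 190 ≥ 190: gain V − κ_2 = 80.
Best response: 70.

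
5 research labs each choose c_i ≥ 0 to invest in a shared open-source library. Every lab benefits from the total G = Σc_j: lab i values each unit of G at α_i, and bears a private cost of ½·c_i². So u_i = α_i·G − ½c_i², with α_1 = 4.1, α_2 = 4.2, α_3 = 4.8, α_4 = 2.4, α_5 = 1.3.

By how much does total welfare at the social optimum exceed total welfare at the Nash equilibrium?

Lab i's FOC: ∂u_i/∂c_i = α_i − c_i = 0, so c_i* = α_i.
NE contributions = (4.1, 4.2, 4.8, 2.4, 1.3); G = 16.8.
W^NE = (Σα)·G − ½Σα_i² = 16.8² − ½·64.94 = 249.77.
Planner sets c_i = Σα_j = 16.8 for every i, so G^SO = 5·16.8 = 84.
W^SO = (Σα)·G^SO − ½·5·(Σα)² = (5/2)·16.8² = 705.6.
Deadweight loss = W^SO − W^NE = 455.83.

455.83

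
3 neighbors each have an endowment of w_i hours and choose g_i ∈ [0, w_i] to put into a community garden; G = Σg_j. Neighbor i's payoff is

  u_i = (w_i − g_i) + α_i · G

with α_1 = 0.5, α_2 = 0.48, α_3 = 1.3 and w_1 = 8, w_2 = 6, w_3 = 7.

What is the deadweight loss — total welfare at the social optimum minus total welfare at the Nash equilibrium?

∂u_i/∂g_i = α_i − 1, so neighbor i contributes w_i if α_i > 1, else 0.
α_i > 1 for i ∈ {3}; NE contributions (0, 0, 7), G = 7.
W^NE = Σw_i − G^NE + (Σα_i)·G^NE = 21 + 1.28·7 = 29.96.
Planner: ∂(Σu_j)/∂g_i = Σα_j − 1 = 1.28 > 0, so everyone contributes w_i; G^SO = 21, W^SO = 21 + 1.28·21 = 47.88.
Deadweight loss = 17.92.

17.92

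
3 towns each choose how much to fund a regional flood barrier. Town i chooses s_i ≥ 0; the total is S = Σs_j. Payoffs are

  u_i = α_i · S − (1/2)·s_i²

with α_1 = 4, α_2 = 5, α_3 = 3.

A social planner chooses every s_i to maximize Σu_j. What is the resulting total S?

36

Planner FOC: ∂(Σu_j)/∂s_i = (Σα_j) − s_i = 0, so s_i^SO = Σα_j = 12 for every i; S^SO = 36.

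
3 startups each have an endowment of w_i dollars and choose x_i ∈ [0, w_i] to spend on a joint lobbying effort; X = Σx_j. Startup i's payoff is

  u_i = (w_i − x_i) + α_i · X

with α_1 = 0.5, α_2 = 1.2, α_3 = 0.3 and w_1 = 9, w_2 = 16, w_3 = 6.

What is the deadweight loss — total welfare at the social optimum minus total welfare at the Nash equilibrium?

15

∂u_i/∂x_i = α_i − 1, so startup i contributes w_i if α_i > 1, else 0.
α_i > 1 for i ∈ {2}; NE contributions (0, 16, 0), X = 16.
W^NE = Σw_i − X^NE + (Σα_i)·X^NE = 31 + 1·16 = 47.
Planner: ∂(Σu_j)/∂x_i = Σα_j − 1 = 1 > 0, so everyone contributes w_i; X^SO = 31, W^SO = 31 + 1·31 = 62.
Deadweight loss = 15.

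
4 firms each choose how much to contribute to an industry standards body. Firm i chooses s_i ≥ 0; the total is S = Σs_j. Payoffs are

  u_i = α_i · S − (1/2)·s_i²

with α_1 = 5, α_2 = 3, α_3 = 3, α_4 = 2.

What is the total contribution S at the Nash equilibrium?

Firm i's FOC: ∂u_i/∂s_i = α_i − s_i = 0, so s_i* = α_i.
NE contributions = (5, 3, 3, 2); S = 13.

13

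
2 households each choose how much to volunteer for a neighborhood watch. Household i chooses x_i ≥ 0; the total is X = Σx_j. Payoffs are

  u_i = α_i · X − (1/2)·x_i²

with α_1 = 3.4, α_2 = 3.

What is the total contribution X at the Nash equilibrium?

Household i's FOC: ∂u_i/∂x_i = α_i − x_i = 0, so x_i* = α_i.
NE contributions = (3.4, 3); X = 6.4.

6.4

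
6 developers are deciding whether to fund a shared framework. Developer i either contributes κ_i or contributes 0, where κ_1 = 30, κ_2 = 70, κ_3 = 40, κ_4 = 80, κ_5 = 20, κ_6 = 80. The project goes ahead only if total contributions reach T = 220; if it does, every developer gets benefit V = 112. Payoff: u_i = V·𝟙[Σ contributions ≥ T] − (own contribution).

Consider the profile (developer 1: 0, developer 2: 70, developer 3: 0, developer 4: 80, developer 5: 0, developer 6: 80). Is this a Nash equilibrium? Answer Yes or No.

Yes

Total = 230 ≥ 220: provided.
Developer 1 (pledges 0, payoff 112): pledging 30 → total 260, payoff 82. No gain.
Developer 2 (pledges 70, payoff 42): dropping to 0 → total 160, payoff 0. No gain.
Developer 3 (pledges 0, payoff 112): pledging 40 → total 270, payoff 72. No gain.
Developer 4 (pledges 80, payoff 32): dropping to 0 → total 150, payoff 0. No gain.
Developer 5 (pledges 0, payoff 112): pledging 20 → total 250, payoff 92. No gain.
Developer 6 (pledges 80, payoff 32): dropping to 0 → total 150, payoff 0. No gain.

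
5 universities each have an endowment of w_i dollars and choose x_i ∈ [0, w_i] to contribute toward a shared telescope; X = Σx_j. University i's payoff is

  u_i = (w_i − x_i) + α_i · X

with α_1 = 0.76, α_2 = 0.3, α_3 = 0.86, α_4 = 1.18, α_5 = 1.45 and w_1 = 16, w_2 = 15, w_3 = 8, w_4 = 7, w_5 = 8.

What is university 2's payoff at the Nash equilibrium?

∂u_i/∂x_i = α_i − 1, so university i contributes w_i if α_i > 1, else 0.
α_i > 1 for i ∈ {4, 5}; NE contributions (0, 0, 0, 7, 8), X = 15.
u_2 = (15 − 0) + 0.3·15 = 19.5.

19.5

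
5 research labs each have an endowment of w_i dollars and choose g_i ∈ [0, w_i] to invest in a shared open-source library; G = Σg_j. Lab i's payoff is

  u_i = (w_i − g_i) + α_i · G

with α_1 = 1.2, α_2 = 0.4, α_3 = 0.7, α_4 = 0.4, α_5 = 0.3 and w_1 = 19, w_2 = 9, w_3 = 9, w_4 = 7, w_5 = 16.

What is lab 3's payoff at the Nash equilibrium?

∂u_i/∂g_i = α_i − 1, so lab i contributes w_i if α_i > 1, else 0.
α_i > 1 for i ∈ {1}; NE contributions (19, 0, 0, 0, 0), G = 19.
u_3 = (9 − 0) + 0.7·19 = 22.3.

22.3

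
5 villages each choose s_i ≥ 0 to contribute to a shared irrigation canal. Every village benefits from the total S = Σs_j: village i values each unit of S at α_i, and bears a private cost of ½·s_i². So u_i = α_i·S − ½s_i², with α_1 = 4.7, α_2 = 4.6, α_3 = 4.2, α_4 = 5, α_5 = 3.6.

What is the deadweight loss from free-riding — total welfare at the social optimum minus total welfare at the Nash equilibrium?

Village i's FOC: ∂u_i/∂s_i = α_i − s_i = 0, so s_i* = α_i.
NE contributions = (4.7, 4.6, 4.2, 5, 3.6); S = 22.1.
W^NE = (Σα)·S − ½Σα_i² = 22.1² − ½·98.85 = 438.985.
Planner sets s_i = Σα_j = 22.1 for every i, so S^SO = 5·22.1 = 110.5.
W^SO = (Σα)·S^SO − ½·5·(Σα)² = (5/2)·22.1² = 1221.025.
Deadweight loss = W^SO − W^NE = 782.04.

782.04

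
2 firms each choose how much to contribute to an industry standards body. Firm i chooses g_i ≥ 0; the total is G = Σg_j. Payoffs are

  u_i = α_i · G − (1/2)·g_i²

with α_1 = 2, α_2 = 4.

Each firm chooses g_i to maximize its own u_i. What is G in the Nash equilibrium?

6

Firm i's FOC: ∂u_i/∂g_i = α_i − g_i = 0, so g_i* = α_i.
NE contributions = (2, 4); G = 6.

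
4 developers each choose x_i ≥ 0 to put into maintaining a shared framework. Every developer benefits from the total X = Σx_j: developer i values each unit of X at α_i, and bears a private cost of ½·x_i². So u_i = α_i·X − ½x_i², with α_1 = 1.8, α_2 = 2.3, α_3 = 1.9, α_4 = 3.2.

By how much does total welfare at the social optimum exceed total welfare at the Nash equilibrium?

95.83

Developer i's FOC: ∂u_i/∂x_i = α_i − x_i = 0, so x_i* = α_i.
NE contributions = (1.8, 2.3, 1.9, 3.2); X = 9.2.
W^NE = (Σα)·X − ½Σα_i² = 9.2² − ½·22.38 = 73.45.
Planner sets x_i = Σα_j = 9.2 for every i, so X^SO = 4·9.2 = 36.8.
W^SO = (Σα)·X^SO − ½·4·(Σα)² = (4/2)·9.2² = 169.28.
Deadweight loss = W^SO − W^NE = 95.83.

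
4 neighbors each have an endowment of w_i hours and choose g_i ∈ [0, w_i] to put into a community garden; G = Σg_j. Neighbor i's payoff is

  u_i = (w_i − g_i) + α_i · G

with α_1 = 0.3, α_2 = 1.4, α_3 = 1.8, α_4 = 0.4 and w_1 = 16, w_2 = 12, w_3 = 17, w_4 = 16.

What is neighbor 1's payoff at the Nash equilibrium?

24.7

∂u_i/∂g_i = α_i − 1, so neighbor i contributes w_i if α_i > 1, else 0.
α_i > 1 for i ∈ {2, 3}; NE contributions (0, 12, 17, 0), G = 29.
u_1 = (16 − 0) + 0.3·29 = 24.7.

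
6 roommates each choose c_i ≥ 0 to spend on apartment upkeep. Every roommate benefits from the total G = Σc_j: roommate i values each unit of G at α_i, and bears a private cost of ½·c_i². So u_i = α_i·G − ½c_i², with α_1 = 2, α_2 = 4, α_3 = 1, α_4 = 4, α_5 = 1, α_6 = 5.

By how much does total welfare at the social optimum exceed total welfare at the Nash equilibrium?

Roommate i's FOC: ∂u_i/∂c_i = α_i − c_i = 0, so c_i* = α_i.
NE contributions = (2, 4, 1, 4, 1, 5); G = 17.
W^NE = (Σα)·G − ½Σα_i² = 17² − ½·63 = 257.5.
Planner sets c_i = Σα_j = 17 for every i, so G^SO = 6·17 = 102.
W^SO = (Σα)·G^SO − ½·6·(Σα)² = (6/2)·17² = 867.
Deadweight loss = W^SO − W^NE = 609.5.

609.5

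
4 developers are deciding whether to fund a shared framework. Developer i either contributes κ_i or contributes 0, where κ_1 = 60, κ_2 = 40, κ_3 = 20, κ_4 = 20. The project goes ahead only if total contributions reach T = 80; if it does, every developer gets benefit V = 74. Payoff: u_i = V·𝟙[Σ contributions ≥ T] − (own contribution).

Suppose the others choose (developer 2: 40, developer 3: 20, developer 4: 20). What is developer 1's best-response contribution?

Others' total = 80 ≥ 80; contributing adds cost 60 for no extra benefit.
Best response: 0.

0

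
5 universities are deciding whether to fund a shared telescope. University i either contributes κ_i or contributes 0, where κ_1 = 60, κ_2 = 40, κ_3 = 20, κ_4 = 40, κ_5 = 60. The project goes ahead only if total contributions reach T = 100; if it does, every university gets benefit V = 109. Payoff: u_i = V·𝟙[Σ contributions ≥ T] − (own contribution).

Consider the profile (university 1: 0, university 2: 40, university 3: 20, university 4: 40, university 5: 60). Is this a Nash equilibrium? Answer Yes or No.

No

Total = 160 ≥ 100: provided.
University 1 (pledges 0, payoff 109): pledging 60 → total 220, payoff 49. No gain.
University 2 (pledges 40, payoff 69): dropping to 0 → total 120, payoff 109. Profitable deviation.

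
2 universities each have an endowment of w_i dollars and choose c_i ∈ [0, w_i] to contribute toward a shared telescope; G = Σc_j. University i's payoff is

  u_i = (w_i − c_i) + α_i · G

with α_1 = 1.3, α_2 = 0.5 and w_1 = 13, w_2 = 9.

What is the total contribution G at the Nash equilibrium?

∂u_i/∂c_i = α_i − 1, so university i contributes w_i if α_i > 1, else 0.
α_i > 1 for i ∈ {1}; NE contributions (13, 0), G = 13.

13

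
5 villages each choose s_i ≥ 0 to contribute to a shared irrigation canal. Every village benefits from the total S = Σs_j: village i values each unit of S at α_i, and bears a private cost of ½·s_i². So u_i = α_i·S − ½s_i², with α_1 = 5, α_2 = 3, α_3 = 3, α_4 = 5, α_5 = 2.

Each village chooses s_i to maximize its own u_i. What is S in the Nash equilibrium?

Village i's FOC: ∂u_i/∂s_i = α_i − s_i = 0, so s_i* = α_i.
NE contributions = (5, 3, 3, 5, 2); S = 18.

18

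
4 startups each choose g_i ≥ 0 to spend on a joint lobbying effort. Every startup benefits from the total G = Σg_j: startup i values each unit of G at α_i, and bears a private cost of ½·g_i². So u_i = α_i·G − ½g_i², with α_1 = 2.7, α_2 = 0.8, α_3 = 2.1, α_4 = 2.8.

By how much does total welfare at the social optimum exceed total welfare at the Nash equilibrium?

80.65

Startup i's FOC: ∂u_i/∂g_i = α_i − g_i = 0, so g_i* = α_i.
NE contributions = (2.7, 0.8, 2.1, 2.8); G = 8.4.
W^NE = (Σα)·G − ½Σα_i² = 8.4² − ½·20.18 = 60.47.
Planner sets g_i = Σα_j = 8.4 for every i, so G^SO = 4·8.4 = 33.6.
W^SO = (Σα)·G^SO − ½·4·(Σα)² = (4/2)·8.4² = 141.12.
Deadweight loss = W^SO − W^NE = 80.65.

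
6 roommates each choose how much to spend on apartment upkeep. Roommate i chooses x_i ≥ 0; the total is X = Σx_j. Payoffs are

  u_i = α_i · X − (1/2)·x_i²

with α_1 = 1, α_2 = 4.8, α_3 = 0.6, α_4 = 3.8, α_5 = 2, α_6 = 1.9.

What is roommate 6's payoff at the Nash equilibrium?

24.985

Roommate i's FOC: ∂u_i/∂x_i = α_i − x_i = 0, so x_i* = α_i.
NE contributions = (1, 4.8, 0.6, 3.8, 2, 1.9); X = 14.1.
u_6 = α_6·X − ½·(x_6)² = 1.9·14.1 − ½·1.9² = 24.985.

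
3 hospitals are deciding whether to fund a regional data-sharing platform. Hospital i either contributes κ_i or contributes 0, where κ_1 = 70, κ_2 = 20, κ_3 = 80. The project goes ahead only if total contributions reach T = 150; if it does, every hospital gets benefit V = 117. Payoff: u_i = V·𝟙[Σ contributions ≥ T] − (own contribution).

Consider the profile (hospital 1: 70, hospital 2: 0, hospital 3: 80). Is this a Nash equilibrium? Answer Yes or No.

Yes

Total = 150 ≥ 150: provided.
Hospital 1 (pledges 70, payoff 47): dropping to 0 → total 80, payoff 0. No gain.
Hospital 2 (pledges 0, payoff 117): pledging 20 → total 170, payoff 97. No gain.
Hospital 3 (pledges 80, payoff 37): dropping to 0 → total 70, payoff 0. No gain.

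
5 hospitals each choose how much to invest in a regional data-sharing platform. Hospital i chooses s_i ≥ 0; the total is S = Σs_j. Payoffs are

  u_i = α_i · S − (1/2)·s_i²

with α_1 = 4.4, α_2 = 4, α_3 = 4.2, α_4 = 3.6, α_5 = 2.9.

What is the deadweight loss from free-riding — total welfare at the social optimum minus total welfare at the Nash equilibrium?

Hospital i's FOC: ∂u_i/∂s_i = α_i − s_i = 0, so s_i* = α_i.
NE contributions = (4.4, 4, 4.2, 3.6, 2.9); S = 19.1.
W^NE = (Σα)·S − ½Σα_i² = 19.1² − ½·74.37 = 327.625.
Planner sets s_i = Σα_j = 19.1 for every i, so S^SO = 5·19.1 = 95.5.
W^SO = (Σα)·S^SO − ½·5·(Σα)² = (5/2)·19.1² = 912.025.
Deadweight loss = W^SO − W^NE = 584.4.

584.4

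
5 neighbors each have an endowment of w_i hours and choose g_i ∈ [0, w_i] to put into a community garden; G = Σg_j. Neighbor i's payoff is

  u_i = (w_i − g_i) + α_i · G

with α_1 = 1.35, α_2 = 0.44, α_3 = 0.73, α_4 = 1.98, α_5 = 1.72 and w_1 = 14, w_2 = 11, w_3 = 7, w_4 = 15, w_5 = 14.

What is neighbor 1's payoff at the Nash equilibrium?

∂u_i/∂g_i = α_i − 1, so neighbor i contributes w_i if α_i > 1, else 0.
α_i > 1 for i ∈ {1, 4, 5}; NE contributions (14, 0, 0, 15, 14), G = 43.
u_1 = (14 − 14) + 1.35·43 = 58.05.

58.05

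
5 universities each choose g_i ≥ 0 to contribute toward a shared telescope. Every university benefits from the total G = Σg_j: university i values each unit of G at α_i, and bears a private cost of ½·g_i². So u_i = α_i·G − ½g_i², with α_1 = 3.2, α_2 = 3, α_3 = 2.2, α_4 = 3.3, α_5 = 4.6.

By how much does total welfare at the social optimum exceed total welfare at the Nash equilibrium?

426.6

University i's FOC: ∂u_i/∂g_i = α_i − g_i = 0, so g_i* = α_i.
NE contributions = (3.2, 3, 2.2, 3.3, 4.6); G = 16.3.
W^NE = (Σα)·G − ½Σα_i² = 16.3² − ½·56.13 = 237.625.
Planner sets g_i = Σα_j = 16.3 for every i, so G^SO = 5·16.3 = 81.5.
W^SO = (Σα)·G^SO − ½·5·(Σα)² = (5/2)·16.3² = 664.225.
Deadweight loss = W^SO − W^NE = 426.6.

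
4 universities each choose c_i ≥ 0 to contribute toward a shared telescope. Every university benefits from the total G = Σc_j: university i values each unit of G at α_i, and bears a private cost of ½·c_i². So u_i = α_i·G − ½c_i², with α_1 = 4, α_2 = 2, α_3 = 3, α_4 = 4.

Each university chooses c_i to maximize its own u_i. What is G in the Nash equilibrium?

University i's FOC: ∂u_i/∂c_i = α_i − c_i = 0, so c_i* = α_i.
NE contributions = (4, 2, 3, 4); G = 13.

13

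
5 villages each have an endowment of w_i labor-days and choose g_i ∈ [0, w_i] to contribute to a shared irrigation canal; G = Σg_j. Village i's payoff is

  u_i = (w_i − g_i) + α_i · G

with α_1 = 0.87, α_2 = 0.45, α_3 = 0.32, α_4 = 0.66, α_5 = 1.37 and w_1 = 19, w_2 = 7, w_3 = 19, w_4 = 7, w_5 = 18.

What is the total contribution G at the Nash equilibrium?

∂u_i/∂g_i = α_i − 1, so village i contributes w_i if α_i > 1, else 0.
α_i > 1 for i ∈ {5}; NE contributions (0, 0, 0, 0, 18), G = 18.

18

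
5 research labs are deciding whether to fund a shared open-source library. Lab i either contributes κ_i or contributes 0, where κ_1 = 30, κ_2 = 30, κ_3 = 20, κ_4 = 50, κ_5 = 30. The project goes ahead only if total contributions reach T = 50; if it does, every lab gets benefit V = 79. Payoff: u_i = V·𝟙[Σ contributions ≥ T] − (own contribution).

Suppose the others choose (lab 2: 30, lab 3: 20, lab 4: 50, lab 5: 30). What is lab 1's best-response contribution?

0

Others' total = 130 ≥ 50; contributing adds cost 30 for no extra benefit.
Best response: 0.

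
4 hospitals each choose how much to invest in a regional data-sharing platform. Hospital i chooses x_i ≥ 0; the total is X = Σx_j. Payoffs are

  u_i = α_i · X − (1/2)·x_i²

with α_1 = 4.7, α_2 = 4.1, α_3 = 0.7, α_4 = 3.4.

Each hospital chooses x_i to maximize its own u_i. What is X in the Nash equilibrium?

12.9

Hospital i's FOC: ∂u_i/∂x_i = α_i − x_i = 0, so x_i* = α_i.
NE contributions = (4.7, 4.1, 0.7, 3.4); X = 12.9.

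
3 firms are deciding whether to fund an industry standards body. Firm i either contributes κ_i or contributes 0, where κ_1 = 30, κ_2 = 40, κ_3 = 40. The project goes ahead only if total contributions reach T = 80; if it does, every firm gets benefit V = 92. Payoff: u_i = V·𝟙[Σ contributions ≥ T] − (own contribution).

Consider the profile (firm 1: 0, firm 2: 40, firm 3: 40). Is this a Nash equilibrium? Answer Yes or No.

Yes

Total = 80 ≥ 80: provided.
Firm 1 (pledges 0, payoff 92): pledging 30 → total 110, payoff 62. No gain.
Firm 2 (pledges 40, payoff 52): dropping to 0 → total 40, payoff 0. No gain.
Firm 3 (pledges 40, payoff 52): dropping to 0 → total 40, payoff 0. No gain.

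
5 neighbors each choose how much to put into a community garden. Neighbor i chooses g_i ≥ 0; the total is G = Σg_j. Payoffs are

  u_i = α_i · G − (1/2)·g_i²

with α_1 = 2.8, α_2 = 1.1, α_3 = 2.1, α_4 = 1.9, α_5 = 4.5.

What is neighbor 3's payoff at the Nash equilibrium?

Neighbor i's FOC: ∂u_i/∂g_i = α_i − g_i = 0, so g_i* = α_i.
NE contributions = (2.8, 1.1, 2.1, 1.9, 4.5); G = 12.4.
u_3 = α_3·G − ½·(g_3)² = 2.1·12.4 − ½·2.1² = 23.835.

23.835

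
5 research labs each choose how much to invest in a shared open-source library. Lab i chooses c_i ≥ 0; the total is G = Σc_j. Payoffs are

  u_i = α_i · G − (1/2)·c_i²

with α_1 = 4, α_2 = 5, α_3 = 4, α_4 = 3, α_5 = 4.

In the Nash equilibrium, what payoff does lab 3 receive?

72

Lab i's FOC: ∂u_i/∂c_i = α_i − c_i = 0, so c_i* = α_i.
NE contributions = (4, 5, 4, 3, 4); G = 20.
u_3 = α_3·G − ½·(c_3)² = 4·20 − ½·4² = 72.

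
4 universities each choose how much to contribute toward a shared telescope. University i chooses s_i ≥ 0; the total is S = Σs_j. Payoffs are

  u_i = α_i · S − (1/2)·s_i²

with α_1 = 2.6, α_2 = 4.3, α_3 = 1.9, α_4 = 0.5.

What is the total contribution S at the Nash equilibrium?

9.3

University i's FOC: ∂u_i/∂s_i = α_i − s_i = 0, so s_i* = α_i.
NE contributions = (2.6, 4.3, 1.9, 0.5); S = 9.3.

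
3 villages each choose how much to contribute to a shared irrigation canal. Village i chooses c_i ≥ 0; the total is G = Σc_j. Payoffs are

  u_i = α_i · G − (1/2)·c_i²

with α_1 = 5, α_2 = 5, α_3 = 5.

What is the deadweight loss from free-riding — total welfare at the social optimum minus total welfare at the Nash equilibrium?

150

Village i's FOC: ∂u_i/∂c_i = α_i − c_i = 0, so c_i* = α_i.
NE contributions = (5, 5, 5); G = 15.
W^NE = (Σα)·G − ½Σα_i² = 15² − ½·75 = 187.5.
Planner sets c_i = Σα_j = 15 for every i, so G^SO = 3·15 = 45.
W^SO = (Σα)·G^SO − ½·3·(Σα)² = (3/2)·15² = 337.5.
Deadweight loss = W^SO − W^NE = 150.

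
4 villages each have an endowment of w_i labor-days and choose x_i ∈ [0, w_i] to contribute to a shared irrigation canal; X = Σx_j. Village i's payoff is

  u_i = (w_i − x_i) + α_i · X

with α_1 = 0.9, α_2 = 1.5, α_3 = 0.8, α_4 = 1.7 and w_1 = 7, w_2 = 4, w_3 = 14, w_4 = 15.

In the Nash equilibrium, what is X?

19

∂u_i/∂x_i = α_i − 1, so village i contributes w_i if α_i > 1, else 0.
α_i > 1 for i ∈ {2, 4}; NE contributions (0, 4, 0, 15), X = 19.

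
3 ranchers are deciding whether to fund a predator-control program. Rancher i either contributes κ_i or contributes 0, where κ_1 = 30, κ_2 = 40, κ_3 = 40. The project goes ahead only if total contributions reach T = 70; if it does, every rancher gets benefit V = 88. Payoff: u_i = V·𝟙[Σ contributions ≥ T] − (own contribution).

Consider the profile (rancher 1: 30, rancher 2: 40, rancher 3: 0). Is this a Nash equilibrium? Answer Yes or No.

Yes

Total = 70 ≥ 70: provided.
Rancher 1 (pledges 30, payoff 58): dropping to 0 → total 40, payoff 0. No gain.
Rancher 2 (pledges 40, payoff 48): dropping to 0 → total 30, payoff 0. No gain.
Rancher 3 (pledges 0, payoff 88): pledging 40 → total 110, payoff 48. No gain.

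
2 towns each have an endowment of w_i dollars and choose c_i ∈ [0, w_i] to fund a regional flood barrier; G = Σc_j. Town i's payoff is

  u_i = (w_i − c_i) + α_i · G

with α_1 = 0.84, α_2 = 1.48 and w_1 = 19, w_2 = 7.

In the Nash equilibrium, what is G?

7

∂u_i/∂c_i = α_i − 1, so town i contributes w_i if α_i > 1, else 0.
α_i > 1 for i ∈ {2}; NE contributions (0, 7), G = 7.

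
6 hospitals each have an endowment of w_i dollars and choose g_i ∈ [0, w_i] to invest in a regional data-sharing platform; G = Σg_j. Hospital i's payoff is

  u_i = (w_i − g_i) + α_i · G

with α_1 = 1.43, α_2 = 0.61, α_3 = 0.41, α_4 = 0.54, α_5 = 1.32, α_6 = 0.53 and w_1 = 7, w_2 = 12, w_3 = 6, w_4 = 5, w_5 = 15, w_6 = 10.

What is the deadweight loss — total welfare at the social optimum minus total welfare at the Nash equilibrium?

126.72

∂u_i/∂g_i = α_i − 1, so hospital i contributes w_i if α_i > 1, else 0.
α_i > 1 for i ∈ {1, 5}; NE contributions (7, 0, 0, 0, 15, 0), G = 22.
W^NE = Σw_i − G^NE + (Σα_i)·G^NE = 55 + 3.84·22 = 139.48.
Planner: ∂(Σu_j)/∂g_i = Σα_j − 1 = 3.84 > 0, so everyone contributes w_i; G^SO = 55, W^SO = 55 + 3.84·55 = 266.2.
Deadweight loss = 126.72.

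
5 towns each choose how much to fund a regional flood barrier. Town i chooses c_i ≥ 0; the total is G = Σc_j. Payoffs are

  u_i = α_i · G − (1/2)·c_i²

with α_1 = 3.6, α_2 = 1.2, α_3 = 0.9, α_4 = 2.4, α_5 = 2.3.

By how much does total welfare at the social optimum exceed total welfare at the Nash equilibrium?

Town i's FOC: ∂u_i/∂c_i = α_i − c_i = 0, so c_i* = α_i.
NE contributions = (3.6, 1.2, 0.9, 2.4, 2.3); G = 10.4.
W^NE = (Σα)·G − ½Σα_i² = 10.4² − ½·26.26 = 95.03.
Planner sets c_i = Σα_j = 10.4 for every i, so G^SO = 5·10.4 = 52.
W^SO = (Σα)·G^SO − ½·5·(Σα)² = (5/2)·10.4² = 270.4.
Deadweight loss = W^SO − W^NE = 175.37.

175.37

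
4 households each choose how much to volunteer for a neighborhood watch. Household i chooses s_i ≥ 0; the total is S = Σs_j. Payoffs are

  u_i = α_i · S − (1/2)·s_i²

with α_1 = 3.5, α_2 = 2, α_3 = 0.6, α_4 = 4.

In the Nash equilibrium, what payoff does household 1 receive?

Household i's FOC: ∂u_i/∂s_i = α_i − s_i = 0, so s_i* = α_i.
NE contributions = (3.5, 2, 0.6, 4); S = 10.1.
u_1 = α_1·S − ½·(s_1)² = 3.5·10.1 − ½·3.5² = 29.225.

29.225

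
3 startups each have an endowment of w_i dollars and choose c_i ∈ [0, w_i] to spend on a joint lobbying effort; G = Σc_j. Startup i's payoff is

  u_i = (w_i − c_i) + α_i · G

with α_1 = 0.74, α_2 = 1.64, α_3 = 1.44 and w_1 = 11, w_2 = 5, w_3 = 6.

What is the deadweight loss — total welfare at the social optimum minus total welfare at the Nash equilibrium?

∂u_i/∂c_i = α_i − 1, so startup i contributes w_i if α_i > 1, else 0.
α_i > 1 for i ∈ {2, 3}; NE contributions (0, 5, 6), G = 11.
W^NE = Σw_i − G^NE + (Σα_i)·G^NE = 22 + 2.82·11 = 53.02.
Planner: ∂(Σu_j)/∂c_i = Σα_j − 1 = 2.82 > 0, so everyone contributes w_i; G^SO = 22, W^SO = 22 + 2.82·22 = 84.04.
Deadweight loss = 31.02.

31.02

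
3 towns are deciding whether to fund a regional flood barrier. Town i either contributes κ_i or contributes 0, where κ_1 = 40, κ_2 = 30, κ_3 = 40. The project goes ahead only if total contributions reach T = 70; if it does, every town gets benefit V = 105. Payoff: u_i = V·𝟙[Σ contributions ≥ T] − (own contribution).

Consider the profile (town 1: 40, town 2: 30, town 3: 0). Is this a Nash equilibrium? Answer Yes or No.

Total = 70 ≥ 70: provided.
Town 1 (pledges 40, payoff 65): dropping to 0 → total 30, payoff 0. No gain.
Town 2 (pledges 30, payoff 75): dropping to 0 → total 40, payoff 0. No gain.
Town 3 (pledges 0, payoff 105): pledging 40 → total 110, payoff 65. No gain.

Yes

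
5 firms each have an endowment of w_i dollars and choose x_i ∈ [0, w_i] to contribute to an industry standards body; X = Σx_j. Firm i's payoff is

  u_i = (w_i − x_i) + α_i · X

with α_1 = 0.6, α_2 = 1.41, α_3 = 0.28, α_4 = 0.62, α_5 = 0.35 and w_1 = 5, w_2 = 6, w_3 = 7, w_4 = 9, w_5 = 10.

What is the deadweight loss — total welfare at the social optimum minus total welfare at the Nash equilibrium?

70.06

∂u_i/∂x_i = α_i − 1, so firm i contributes w_i if α_i > 1, else 0.
α_i > 1 for i ∈ {2}; NE contributions (0, 6, 0, 0, 0), X = 6.
W^NE = Σw_i − X^NE + (Σα_i)·X^NE = 37 + 2.26·6 = 50.56.
Planner: ∂(Σu_j)/∂x_i = Σα_j − 1 = 2.26 > 0, so everyone contributes w_i; X^SO = 37, W^SO = 37 + 2.26·37 = 120.62.
Deadweight loss = 70.06.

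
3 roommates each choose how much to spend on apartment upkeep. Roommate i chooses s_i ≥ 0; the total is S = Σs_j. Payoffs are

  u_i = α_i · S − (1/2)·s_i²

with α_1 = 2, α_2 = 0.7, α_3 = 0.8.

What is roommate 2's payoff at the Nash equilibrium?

Roommate i's FOC: ∂u_i/∂s_i = α_i − s_i = 0, so s_i* = α_i.
NE contributions = (2, 0.7, 0.8); S = 3.5.
u_2 = α_2·S − ½·(s_2)² = 0.7·3.5 − ½·0.7² = 2.205.

2.205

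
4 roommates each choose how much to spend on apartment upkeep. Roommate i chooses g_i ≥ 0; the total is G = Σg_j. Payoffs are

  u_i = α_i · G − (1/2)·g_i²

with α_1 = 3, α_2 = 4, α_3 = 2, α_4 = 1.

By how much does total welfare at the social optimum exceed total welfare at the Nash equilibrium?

Roommate i's FOC: ∂u_i/∂g_i = α_i − g_i = 0, so g_i* = α_i.
NE contributions = (3, 4, 2, 1); G = 10.
W^NE = (Σα)·G − ½Σα_i² = 10² − ½·30 = 85.
Planner sets g_i = Σα_j = 10 for every i, so G^SO = 4·10 = 40.
W^SO = (Σα)·G^SO − ½·4·(Σα)² = (4/2)·10² = 200.
Deadweight loss = W^SO − W^NE = 115.

115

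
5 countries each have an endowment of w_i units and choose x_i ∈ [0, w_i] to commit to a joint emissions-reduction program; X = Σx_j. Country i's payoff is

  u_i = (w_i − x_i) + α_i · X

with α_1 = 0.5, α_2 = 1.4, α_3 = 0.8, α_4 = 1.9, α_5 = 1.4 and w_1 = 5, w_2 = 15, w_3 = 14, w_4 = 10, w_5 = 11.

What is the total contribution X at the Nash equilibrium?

∂u_i/∂x_i = α_i − 1, so country i contributes w_i if α_i > 1, else 0.
α_i > 1 for i ∈ {2, 4, 5}; NE contributions (0, 15, 0, 10, 11), X = 36.

36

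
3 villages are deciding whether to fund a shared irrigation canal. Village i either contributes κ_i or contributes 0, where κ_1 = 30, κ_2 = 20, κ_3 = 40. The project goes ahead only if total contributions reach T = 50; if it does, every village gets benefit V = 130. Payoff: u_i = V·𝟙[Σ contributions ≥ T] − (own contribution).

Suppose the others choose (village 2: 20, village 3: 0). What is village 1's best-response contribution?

Others' total = 20. Contributing 30 brings total to 50 ≥ 50: gain V − κ_1 = 100.
Best response: 30.

30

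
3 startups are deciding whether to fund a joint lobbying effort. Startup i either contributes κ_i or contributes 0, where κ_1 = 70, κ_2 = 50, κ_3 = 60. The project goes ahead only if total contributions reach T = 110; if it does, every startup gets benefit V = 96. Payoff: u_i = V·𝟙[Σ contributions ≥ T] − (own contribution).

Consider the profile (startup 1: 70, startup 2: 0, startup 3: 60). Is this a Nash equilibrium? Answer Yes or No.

Yes

Total = 130 ≥ 110: provided.
Startup 1 (pledges 70, payoff 26): dropping to 0 → total 60, payoff 0. No gain.
Startup 2 (pledges 0, payoff 96): pledging 50 → total 180, payoff 46. No gain.
Startup 3 (pledges 60, payoff 36): dropping to 0 → total 70, payoff 0. No gain.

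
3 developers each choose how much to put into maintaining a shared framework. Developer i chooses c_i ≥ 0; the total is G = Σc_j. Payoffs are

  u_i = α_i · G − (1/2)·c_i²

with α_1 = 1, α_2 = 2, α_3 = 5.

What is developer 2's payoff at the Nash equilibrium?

Developer i's FOC: ∂u_i/∂c_i = α_i − c_i = 0, so c_i* = α_i.
NE contributions = (1, 2, 5); G = 8.
u_2 = α_2·G − ½·(c_2)² = 2·8 − ½·2² = 14.

14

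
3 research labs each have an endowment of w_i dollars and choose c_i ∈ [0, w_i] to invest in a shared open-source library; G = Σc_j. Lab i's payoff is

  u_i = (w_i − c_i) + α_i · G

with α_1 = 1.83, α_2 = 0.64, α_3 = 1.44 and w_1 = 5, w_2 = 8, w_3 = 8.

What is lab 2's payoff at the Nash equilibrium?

16.32

∂u_i/∂c_i = α_i − 1, so lab i contributes w_i if α_i > 1, else 0.
α_i > 1 for i ∈ {1, 3}; NE contributions (5, 0, 8), G = 13.
u_2 = (8 − 0) + 0.64·13 = 16.32.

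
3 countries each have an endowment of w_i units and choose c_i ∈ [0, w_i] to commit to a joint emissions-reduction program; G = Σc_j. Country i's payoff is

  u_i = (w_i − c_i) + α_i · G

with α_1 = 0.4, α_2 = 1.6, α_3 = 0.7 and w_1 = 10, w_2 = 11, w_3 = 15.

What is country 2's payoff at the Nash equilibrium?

∂u_i/∂c_i = α_i − 1, so country i contributes w_i if α_i > 1, else 0.
α_i > 1 for i ∈ {2}; NE contributions (0, 11, 0), G = 11.
u_2 = (11 − 11) + 1.6·11 = 17.6.

17.6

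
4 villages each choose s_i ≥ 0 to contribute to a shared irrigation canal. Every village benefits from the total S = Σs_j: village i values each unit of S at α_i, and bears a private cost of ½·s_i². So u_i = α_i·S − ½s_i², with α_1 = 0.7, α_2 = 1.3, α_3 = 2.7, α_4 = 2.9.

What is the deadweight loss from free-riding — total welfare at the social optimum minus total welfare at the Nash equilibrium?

66.7

Village i's FOC: ∂u_i/∂s_i = α_i − s_i = 0, so s_i* = α_i.
NE contributions = (0.7, 1.3, 2.7, 2.9); S = 7.6.
W^NE = (Σα)·S − ½Σα_i² = 7.6² − ½·17.88 = 48.82.
Planner sets s_i = Σα_j = 7.6 for every i, so S^SO = 4·7.6 = 30.4.
W^SO = (Σα)·S^SO − ½·4·(Σα)² = (4/2)·7.6² = 115.52.
Deadweight loss = W^SO − W^NE = 66.7.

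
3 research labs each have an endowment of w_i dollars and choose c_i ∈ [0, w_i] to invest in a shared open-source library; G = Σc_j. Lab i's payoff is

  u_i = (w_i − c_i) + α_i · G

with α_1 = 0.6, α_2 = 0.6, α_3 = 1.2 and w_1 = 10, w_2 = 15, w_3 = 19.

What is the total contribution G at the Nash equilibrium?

19

∂u_i/∂c_i = α_i − 1, so lab i contributes w_i if α_i > 1, else 0.
α_i > 1 for i ∈ {3}; NE contributions (0, 0, 19), G = 19.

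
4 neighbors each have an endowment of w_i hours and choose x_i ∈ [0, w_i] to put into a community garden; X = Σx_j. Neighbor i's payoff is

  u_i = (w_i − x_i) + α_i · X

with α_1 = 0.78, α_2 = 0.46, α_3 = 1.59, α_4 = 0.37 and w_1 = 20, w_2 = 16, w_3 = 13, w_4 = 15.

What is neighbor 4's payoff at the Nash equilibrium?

19.81

∂u_i/∂x_i = α_i − 1, so neighbor i contributes w_i if α_i > 1, else 0.
α_i > 1 for i ∈ {3}; NE contributions (0, 0, 13, 0), X = 13.
u_4 = (15 − 0) + 0.37·13 = 19.81.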